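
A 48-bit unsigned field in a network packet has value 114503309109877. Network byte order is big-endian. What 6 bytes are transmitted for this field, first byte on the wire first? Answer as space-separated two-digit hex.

114503309109877 in hexadecimal, padded to 48 bits, is 0x6823E110AA75.
Split into bytes (most-significant first): 68 23 E1 10 AA 75.
Big-endian stores the most-significant byte at the lowest address.
So the memory order matches the most-significant-first order: 68 23 E1 10 AA 75.

68 23 E1 10 AA 75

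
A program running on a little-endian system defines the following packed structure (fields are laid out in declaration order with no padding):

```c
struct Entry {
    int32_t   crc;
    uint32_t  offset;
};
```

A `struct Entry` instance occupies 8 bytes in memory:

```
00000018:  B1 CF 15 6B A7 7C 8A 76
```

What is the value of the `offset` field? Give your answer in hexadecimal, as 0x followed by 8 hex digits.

`offset` follows `crc` (4 bytes), so it starts at byte offset 4 and occupies 4 bytes.
Bytes at offsets 4..7: A7 7C 8A 76.
Little-endian stores the least-significant byte at the lowest address.
Reassemble most-significant byte first: 76 8A 7C A7 → 0x768A7CA7.

0x768A7CA7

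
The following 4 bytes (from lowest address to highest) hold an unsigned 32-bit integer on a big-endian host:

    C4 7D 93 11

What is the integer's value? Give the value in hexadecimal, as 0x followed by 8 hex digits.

0xC47D9311

In big-endian order the high byte comes first in memory.
The bytes are already most-significant first: 0xC47D9311.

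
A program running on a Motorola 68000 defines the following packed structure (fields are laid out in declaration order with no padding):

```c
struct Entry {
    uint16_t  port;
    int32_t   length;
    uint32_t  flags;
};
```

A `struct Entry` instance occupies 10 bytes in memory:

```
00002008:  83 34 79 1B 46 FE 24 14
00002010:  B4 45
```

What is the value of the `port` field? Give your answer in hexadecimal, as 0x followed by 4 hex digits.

0x8334

`port` is the first field, at byte offset 0, occupying 2 bytes.
Bytes at offsets 0..1: 83 34.
Big-endian: lowest address holds the most-significant byte.
The bytes are already most-significant first: 0x8334.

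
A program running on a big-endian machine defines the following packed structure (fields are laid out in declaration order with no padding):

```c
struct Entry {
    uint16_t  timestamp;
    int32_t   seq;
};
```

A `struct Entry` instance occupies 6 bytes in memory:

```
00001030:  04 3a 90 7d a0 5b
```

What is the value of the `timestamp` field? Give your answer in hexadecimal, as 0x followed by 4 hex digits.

`timestamp` is the first field, at byte offset 0, occupying 2 bytes.
Bytes at offsets 0..1: 04 3A.
Big-endian: lowest address holds the most-significant byte.
The bytes are already most-significant first: 0x043A.

0x043A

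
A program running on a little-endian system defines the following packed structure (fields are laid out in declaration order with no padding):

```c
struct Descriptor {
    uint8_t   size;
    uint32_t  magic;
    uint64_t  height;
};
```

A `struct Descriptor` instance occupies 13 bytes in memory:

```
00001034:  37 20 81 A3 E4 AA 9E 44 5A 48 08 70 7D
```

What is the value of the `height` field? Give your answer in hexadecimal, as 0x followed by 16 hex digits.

`height` follows `size` (1 B), `magic` (4 B), so it starts at offset 1 + 4 = 5 and occupies 8 bytes.
Bytes at offsets 5..12: AA 9E 44 5A 48 08 70 7D.
Little-endian: lowest address holds the least-significant byte.
Reassemble most-significant byte first: 7D 70 08 48 5A 44 9E AA → 0x7D7008485A449EAA.

0x7D7008485A449EAA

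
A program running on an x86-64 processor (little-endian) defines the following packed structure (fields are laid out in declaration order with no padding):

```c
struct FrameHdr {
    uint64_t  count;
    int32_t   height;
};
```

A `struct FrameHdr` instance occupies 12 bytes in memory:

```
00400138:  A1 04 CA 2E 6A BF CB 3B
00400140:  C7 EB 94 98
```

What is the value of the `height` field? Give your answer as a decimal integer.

`height` follows `count` (8 bytes), so it starts at byte offset 8 and occupies 4 bytes.
Bytes at offsets 8..11: C7 EB 94 98.
In little-endian order the low byte comes first in memory.
Reassemble most-significant byte first: 98 94 EB C7 → 0x9894EBC7.
Top bit is set, so as a signed 32-bit value this is 0x9894EBC7 − 2^32 = -1735070777.

-1735070777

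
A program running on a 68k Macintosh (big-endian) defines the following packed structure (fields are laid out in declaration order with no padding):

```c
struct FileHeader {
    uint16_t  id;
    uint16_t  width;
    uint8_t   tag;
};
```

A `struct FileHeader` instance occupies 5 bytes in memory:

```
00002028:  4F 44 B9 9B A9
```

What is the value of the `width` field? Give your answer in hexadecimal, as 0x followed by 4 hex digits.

`width` follows `id` (2 bytes), so it starts at byte offset 2 and occupies 2 bytes.
Bytes at offsets 2..3: B9 9B.
In big-endian order the high byte comes first in memory.
The bytes are already most-significant first: 0xB99B.

0xB99B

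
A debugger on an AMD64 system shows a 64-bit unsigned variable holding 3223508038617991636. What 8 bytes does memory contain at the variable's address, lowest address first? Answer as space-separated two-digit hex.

3223508038617991636 in hexadecimal, padded to 64 bits, is 0x2CBC337B747109D4.
Split into bytes (most-significant first): 2C BC 33 7B 74 71 09 D4.
Little-endian stores the least-significant byte at the lowest address.
So at ascending addresses the bytes are D4 09 71 74 7B 33 BC 2C.

D4 09 71 74 7B 33 BC 2C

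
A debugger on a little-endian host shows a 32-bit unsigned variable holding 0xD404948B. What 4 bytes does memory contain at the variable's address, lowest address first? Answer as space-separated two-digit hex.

8B 94 04 D4

Split into bytes (most-significant first): D4 04 94 8B.
Little-endian stores the least-significant byte at the lowest address.
So at ascending addresses the bytes are 8B 94 04 D4.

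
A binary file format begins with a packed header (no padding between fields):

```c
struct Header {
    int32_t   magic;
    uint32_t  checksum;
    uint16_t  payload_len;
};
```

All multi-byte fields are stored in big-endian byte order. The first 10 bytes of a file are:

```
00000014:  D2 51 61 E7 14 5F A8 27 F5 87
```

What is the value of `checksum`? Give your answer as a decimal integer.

`checksum` follows `magic` (4 bytes), so it starts at byte offset 4 and occupies 4 bytes.
Bytes at offsets 4..7: 14 5F A8 27.
Big-endian: lowest address holds the most-significant byte.
The bytes are already most-significant first: 0x145FA827.
0x145FA827 = 341813287.

341813287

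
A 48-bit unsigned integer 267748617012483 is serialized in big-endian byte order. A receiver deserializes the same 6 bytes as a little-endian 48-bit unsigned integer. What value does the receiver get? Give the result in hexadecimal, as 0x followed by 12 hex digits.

0x03C5341584F3

267748617012483 in 48-bit hexadecimal is 0xF3841534C503.
Stored big-endian, the bytes at ascending addresses are F3 84 15 34 C5 03.
Read back as little-endian, the first byte is least significant, giving 0x03C5341584F3.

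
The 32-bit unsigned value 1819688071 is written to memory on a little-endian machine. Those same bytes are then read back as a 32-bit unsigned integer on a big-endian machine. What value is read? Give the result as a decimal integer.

1819688071 in 32-bit hexadecimal is 0x6C763C87.
Stored little-endian, the bytes at ascending addresses are 87 3C 76 6C.
Read back as big-endian, the last byte is least significant, giving 0x873C766C.
0x873C766C = 2268886636.

2268886636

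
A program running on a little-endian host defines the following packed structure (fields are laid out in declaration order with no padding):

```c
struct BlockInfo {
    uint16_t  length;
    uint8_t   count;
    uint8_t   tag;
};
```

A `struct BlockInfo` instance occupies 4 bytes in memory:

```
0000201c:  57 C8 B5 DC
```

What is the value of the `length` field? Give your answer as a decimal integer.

51287

`length` is the first field, at byte offset 0, occupying 2 bytes.
Bytes at offsets 0..1: 57 C8.
Little-endian stores the least-significant byte at the lowest address.
Reassemble most-significant byte first: C8 57 → 0xC857.
0xC857 = 51287.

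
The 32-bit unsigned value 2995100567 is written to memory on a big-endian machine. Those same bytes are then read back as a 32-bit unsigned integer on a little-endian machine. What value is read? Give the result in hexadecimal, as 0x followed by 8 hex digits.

0x979B85B2

2995100567 in 32-bit hexadecimal is 0xB2859B97.
Stored big-endian, the bytes at ascending addresses are B2 85 9B 97.
Read back as little-endian, the first byte is least significant, giving 0x979B85B2.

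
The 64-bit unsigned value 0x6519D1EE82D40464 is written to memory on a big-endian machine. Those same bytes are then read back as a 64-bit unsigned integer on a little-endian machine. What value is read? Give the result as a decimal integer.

7207118962517154149

Stored big-endian, the bytes at ascending addresses are 65 19 D1 EE 82 D4 04 64.
Read back as little-endian, the first byte is least significant, giving 0x6404D482EED11965.
0x6404D482EED11965 = 7207118962517154149.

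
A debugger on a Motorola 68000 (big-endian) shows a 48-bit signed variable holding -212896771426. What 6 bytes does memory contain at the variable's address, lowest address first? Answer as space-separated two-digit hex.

FF CE 6E 5D 12 9E

Two's complement of -212896771426 in 48 bits: 212896771426 = 0x003191A2ED62; invert → 0xFFCE6E5D129D; add 1 → 0xFFCE6E5D129E.
Split into bytes (most-significant first): FF CE 6E 5D 12 9E.
Big-endian stores the most-significant byte at the lowest address.
So the memory order matches the most-significant-first order: FF CE 6E 5D 12 9E.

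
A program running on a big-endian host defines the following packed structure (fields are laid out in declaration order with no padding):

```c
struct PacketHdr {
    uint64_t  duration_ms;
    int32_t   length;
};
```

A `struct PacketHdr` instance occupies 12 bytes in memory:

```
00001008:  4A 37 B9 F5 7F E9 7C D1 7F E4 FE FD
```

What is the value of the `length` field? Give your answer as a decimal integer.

`length` follows `duration_ms` (8 bytes), so it starts at byte offset 8 and occupies 4 bytes.
Bytes at offsets 8..11: 7F E4 FE FD.
Big-endian: lowest address holds the most-significant byte.
The bytes are already most-significant first: 0x7FE4FEFD.
0x7FE4FEFD = 2145713917.

2145713917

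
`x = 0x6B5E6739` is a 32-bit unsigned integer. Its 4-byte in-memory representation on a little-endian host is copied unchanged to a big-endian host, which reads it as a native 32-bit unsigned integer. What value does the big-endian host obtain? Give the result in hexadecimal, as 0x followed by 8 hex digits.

Stored little-endian, the bytes at ascending addresses are 39 67 5E 6B.
Read back as big-endian, the last byte is least significant, giving 0x39675E6B.

0x39675E6B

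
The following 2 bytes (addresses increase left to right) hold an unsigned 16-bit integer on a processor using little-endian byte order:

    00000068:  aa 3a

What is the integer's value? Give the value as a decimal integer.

15018

Little-endian stores the least-significant byte at the lowest address.
Reassemble most-significant byte first: 3A AA → 0x3AAA.
0x3AAA = 15018.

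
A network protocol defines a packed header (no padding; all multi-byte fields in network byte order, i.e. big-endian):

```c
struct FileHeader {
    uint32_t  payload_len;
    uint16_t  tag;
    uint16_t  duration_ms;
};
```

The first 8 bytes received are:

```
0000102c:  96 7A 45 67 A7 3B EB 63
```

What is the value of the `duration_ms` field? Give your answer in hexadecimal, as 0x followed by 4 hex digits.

0xEB63

`duration_ms` follows `payload_len` (4 B), `tag` (2 B), so it starts at offset 4 + 2 = 6 and occupies 2 bytes.
Bytes at offsets 6..7: EB 63.
Big-endian: lowest address holds the most-significant byte.
The bytes are already most-significant first: 0xEB63.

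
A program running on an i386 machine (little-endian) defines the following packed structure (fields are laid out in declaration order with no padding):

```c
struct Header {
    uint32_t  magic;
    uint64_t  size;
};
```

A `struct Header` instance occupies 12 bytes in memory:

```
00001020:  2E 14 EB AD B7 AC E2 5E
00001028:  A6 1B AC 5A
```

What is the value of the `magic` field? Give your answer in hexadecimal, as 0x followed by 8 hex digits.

`magic` is the first field, at byte offset 0, occupying 4 bytes.
Bytes at offsets 0..3: 2E 14 EB AD.
Little-endian stores the least-significant byte at the lowest address.
Reassemble most-significant byte first: AD EB 14 2E → 0xADEB142E.

0xADEB142E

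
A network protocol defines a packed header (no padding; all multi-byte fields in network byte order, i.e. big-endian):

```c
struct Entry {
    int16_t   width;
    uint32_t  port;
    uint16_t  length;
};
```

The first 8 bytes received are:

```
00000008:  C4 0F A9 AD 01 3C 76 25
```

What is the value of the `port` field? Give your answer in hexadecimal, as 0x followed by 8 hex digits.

0xA9AD013C

`port` follows `width` (2 bytes), so it starts at byte offset 2 and occupies 4 bytes.
Bytes at offsets 2..5: A9 AD 01 3C.
Big-endian stores the most-significant byte at the lowest address.
The bytes are already most-significant first: 0xA9AD013C.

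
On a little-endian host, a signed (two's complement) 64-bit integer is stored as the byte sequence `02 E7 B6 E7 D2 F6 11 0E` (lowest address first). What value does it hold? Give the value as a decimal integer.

1013862776826160898

In little-endian order the low byte comes first in memory.
Reassemble most-significant byte first: 0E 11 F6 D2 E7 B6 E7 02 → 0x0E11F6D2E7B6E702.
0x0E11F6D2E7B6E702 = 1013862776826160898.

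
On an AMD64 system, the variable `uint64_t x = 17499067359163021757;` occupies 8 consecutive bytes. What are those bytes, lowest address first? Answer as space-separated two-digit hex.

17499067359163021757 in hexadecimal, padded to 64 bits, is 0xF2D92D0C938B79BD.
Split into bytes (most-significant first): F2 D9 2D 0C 93 8B 79 BD.
In little-endian order the low byte comes first in memory.
So at ascending addresses the bytes are BD 79 8B 93 0C 2D D9 F2.

BD 79 8B 93 0C 2D D9 F2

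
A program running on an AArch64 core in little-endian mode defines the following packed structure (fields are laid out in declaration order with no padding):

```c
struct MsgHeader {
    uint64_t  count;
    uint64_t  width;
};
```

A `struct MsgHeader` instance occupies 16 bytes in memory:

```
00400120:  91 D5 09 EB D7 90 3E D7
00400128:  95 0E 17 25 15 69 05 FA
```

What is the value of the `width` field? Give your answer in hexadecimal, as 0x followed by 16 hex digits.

0xFA05691525170E95

`width` follows `count` (8 bytes), so it starts at byte offset 8 and occupies 8 bytes.
Bytes at offsets 8..15: 95 0E 17 25 15 69 05 FA.
Little-endian stores the least-significant byte at the lowest address.
Reassemble most-significant byte first: FA 05 69 15 25 17 0E 95 → 0xFA05691525170E95.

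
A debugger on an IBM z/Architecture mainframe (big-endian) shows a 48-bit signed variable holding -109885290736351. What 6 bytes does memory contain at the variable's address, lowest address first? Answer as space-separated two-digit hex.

Two's complement of -109885290736351 in 48 bits: 109885290736351 = 0x63F0A9B86ADF; invert → 0x9C0F56479520; add 1 → 0x9C0F56479521.
Split into bytes (most-significant first): 9C 0F 56 47 95 21.
In big-endian order the high byte comes first in memory.
So the memory order matches the most-significant-first order: 9C 0F 56 47 95 21.

9C 0F 56 47 95 21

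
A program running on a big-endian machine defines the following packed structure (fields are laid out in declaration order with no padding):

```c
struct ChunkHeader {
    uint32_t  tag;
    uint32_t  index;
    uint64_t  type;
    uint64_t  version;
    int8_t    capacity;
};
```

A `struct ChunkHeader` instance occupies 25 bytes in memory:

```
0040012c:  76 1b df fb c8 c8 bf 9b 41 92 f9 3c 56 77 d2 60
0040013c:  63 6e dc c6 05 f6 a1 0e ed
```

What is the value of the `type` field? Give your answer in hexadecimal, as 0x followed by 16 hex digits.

0x4192F93C5677D260

`type` follows `tag` (4 B), `index` (4 B), so it starts at offset 4 + 4 = 8 and occupies 8 bytes.
Bytes at offsets 8..15: 41 92 F9 3C 56 77 D2 60.
In big-endian order the high byte comes first in memory.
The bytes are already most-significant first: 0x4192F93C5677D260.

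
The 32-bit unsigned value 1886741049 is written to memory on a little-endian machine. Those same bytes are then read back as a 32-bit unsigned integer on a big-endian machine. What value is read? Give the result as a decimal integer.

962753904

1886741049 in 32-bit hexadecimal is 0x70756239.
Stored little-endian, the bytes at ascending addresses are 39 62 75 70.
Read back as big-endian, the last byte is least significant, giving 0x39627570.
0x39627570 = 962753904.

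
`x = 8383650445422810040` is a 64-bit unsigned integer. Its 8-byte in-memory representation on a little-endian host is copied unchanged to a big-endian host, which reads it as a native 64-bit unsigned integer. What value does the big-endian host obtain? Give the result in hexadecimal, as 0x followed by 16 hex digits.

8383650445422810040 in 64-bit hexadecimal is 0x7458B5A96078D3B8.
Stored little-endian, the bytes at ascending addresses are B8 D3 78 60 A9 B5 58 74.
Read back as big-endian, the last byte is least significant, giving 0xB8D37860A9B55874.

0xB8D37860A9B55874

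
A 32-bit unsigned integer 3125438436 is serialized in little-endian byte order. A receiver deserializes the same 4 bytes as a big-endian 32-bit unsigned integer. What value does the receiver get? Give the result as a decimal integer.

3831974586

3125438436 in 32-bit hexadecimal is 0xBA4A67E4.
Stored little-endian, the bytes at ascending addresses are E4 67 4A BA.
Read back as big-endian, the last byte is least significant, giving 0xE4674ABA.
0xE4674ABA = 3831974586.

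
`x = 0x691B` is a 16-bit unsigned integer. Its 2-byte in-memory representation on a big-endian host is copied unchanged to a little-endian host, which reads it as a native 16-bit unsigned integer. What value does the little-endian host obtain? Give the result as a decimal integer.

7017

Stored big-endian, the bytes at ascending addresses are 69 1B.
Read back as little-endian, the first byte is least significant, giving 0x1B69.
0x1B69 = 7017.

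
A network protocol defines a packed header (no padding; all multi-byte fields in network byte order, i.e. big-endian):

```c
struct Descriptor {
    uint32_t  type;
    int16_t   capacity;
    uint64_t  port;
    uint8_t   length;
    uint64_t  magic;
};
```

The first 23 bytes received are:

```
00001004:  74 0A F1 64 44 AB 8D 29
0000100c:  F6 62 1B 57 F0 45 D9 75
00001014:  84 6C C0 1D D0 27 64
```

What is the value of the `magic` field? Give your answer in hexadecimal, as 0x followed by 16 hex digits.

0x75846CC01DD02764

`magic` follows `type` (4 B), `capacity` (2 B), `port` (8 B), `length` (1 B), so it starts at offset 4 + 2 + 8 + 1 = 15 and occupies 8 bytes.
Bytes at offsets 15..22: 75 84 6C C0 1D D0 27 64.
Big-endian stores the most-significant byte at the lowest address.
The bytes are already most-significant first: 0x75846CC01DD02764.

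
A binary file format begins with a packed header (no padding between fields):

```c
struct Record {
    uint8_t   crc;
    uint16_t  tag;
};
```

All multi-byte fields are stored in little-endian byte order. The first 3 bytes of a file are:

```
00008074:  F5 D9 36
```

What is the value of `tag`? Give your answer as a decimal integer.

`tag` follows `crc` (1 byte), so it starts at byte offset 1 and occupies 2 bytes.
Bytes at offsets 1..2: D9 36.
Little-endian: lowest address holds the least-significant byte.
Reassemble most-significant byte first: 36 D9 → 0x36D9.
0x36D9 = 14041.

14041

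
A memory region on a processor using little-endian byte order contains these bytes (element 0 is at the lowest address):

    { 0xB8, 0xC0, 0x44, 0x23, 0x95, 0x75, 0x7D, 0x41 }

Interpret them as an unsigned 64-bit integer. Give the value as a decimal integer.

4719057267956433080

Little-endian: lowest address holds the least-significant byte.
Reassemble most-significant byte first: 41 7D 75 95 23 44 C0 B8 → 0x417D75952344C0B8.
0x417D75952344C0B8 = 4719057267956433080.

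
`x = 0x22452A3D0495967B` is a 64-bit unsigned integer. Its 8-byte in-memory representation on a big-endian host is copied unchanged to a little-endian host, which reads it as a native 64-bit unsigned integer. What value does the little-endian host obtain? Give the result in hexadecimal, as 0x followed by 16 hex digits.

0x7B9695043D2A4522

Stored big-endian, the bytes at ascending addresses are 22 45 2A 3D 04 95 96 7B.
Read back as little-endian, the first byte is least significant, giving 0x7B9695043D2A4522.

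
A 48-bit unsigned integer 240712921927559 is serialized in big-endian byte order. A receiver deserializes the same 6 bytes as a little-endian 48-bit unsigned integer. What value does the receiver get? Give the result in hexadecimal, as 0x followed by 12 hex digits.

0x874F3458EDDA

240712921927559 in 48-bit hexadecimal is 0xDAED58344F87.
Stored big-endian, the bytes at ascending addresses are DA ED 58 34 4F 87.
Read back as little-endian, the first byte is least significant, giving 0x874F3458EDDA.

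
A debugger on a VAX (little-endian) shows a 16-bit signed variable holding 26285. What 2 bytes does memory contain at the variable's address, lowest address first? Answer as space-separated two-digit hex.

AD 66

26285 in hexadecimal, padded to 16 bits, is 0x66AD.
Split into bytes (most-significant first): 66 AD.
Little-endian stores the least-significant byte at the lowest address.
So at ascending addresses the bytes are AD 66.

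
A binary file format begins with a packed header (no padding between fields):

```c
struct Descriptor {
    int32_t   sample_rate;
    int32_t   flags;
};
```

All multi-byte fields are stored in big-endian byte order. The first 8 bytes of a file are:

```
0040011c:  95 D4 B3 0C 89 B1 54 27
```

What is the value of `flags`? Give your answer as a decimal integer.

-1984867289

`flags` follows `sample_rate` (4 bytes), so it starts at byte offset 4 and occupies 4 bytes.
Bytes at offsets 4..7: 89 B1 54 27.
Big-endian stores the most-significant byte at the lowest address.
The bytes are already most-significant first: 0x89B15427.
Top bit is set, so as a signed 32-bit value this is 0x89B15427 − 2^32 = -1984867289.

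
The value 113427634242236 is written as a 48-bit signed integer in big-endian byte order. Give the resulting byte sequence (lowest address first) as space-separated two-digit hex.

113427634242236 in hexadecimal, padded to 48 bits, is 0x67296DD8C2BC.
Split into bytes (most-significant first): 67 29 6D D8 C2 BC.
In big-endian order the high byte comes first in memory.
So the memory order matches the most-significant-first order: 67 29 6D D8 C2 BC.

67 29 6D D8 C2 BC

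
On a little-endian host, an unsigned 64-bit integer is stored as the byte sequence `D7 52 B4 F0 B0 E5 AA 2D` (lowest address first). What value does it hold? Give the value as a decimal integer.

In little-endian order the low byte comes first in memory.
Reassemble most-significant byte first: 2D AA E5 B0 F0 B4 52 D7 → 0x2DAAE5B0F0B452D7.
0x2DAAE5B0F0B452D7 = 3290695025862922967.

3290695025862922967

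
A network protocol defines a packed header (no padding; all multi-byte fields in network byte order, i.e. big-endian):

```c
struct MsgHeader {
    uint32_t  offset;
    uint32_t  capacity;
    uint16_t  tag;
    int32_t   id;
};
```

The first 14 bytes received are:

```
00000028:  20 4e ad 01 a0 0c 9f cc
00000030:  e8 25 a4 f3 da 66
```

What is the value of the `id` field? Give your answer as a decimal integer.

-1527522714

`id` follows `offset` (4 B), `capacity` (4 B), `tag` (2 B), so it starts at offset 4 + 4 + 2 = 10 and occupies 4 bytes.
Bytes at offsets 10..13: A4 F3 DA 66.
In big-endian order the high byte comes first in memory.
The bytes are already most-significant first: 0xA4F3DA66.
Top bit is set, so as a signed 32-bit value this is 0xA4F3DA66 − 2^32 = -1527522714.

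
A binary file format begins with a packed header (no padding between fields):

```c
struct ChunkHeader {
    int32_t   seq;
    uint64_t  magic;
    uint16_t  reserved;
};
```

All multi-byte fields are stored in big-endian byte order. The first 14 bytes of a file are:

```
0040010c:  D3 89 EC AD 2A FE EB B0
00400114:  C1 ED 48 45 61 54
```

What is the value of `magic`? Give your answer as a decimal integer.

3098172738077804613

`magic` follows `seq` (4 bytes), so it starts at byte offset 4 and occupies 8 bytes.
Bytes at offsets 4..11: 2A FE EB B0 C1 ED 48 45.
Big-endian stores the most-significant byte at the lowest address.
The bytes are already most-significant first: 0x2AFEEBB0C1ED4845.
0x2AFEEBB0C1ED4845 = 3098172738077804613.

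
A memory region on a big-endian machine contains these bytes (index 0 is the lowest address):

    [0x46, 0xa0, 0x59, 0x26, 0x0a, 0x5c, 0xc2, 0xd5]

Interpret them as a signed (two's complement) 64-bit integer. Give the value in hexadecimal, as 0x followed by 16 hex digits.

0x46A059260A5CC2D5

Big-endian: lowest address holds the most-significant byte.
The bytes are already most-significant first: 0x46A059260A5CC2D5.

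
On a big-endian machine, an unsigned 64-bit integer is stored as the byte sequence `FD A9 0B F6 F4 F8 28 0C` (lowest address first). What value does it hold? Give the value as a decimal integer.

18278153717959632908

Big-endian stores the most-significant byte at the lowest address.
The bytes are already most-significant first: 0xFDA90BF6F4F8280C.
0xFDA90BF6F4F8280C = 18278153717959632908.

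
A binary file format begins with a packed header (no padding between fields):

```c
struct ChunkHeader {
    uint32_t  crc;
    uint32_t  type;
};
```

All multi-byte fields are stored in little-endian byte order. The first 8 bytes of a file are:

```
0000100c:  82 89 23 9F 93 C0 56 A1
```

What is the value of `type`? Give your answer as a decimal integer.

2706817171

`type` follows `crc` (4 bytes), so it starts at byte offset 4 and occupies 4 bytes.
Bytes at offsets 4..7: 93 C0 56 A1.
In little-endian order the low byte comes first in memory.
Reassemble most-significant byte first: A1 56 C0 93 → 0xA156C093.
0xA156C093 = 2706817171.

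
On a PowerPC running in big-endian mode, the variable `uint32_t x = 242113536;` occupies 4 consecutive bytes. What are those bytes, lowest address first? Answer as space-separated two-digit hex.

242113536 in hexadecimal, padded to 32 bits, is 0x0E6E5C00.
Split into bytes (most-significant first): 0E 6E 5C 00.
Big-endian: lowest address holds the most-significant byte.
So the memory order matches the most-significant-first order: 0E 6E 5C 00.

0E 6E 5C 00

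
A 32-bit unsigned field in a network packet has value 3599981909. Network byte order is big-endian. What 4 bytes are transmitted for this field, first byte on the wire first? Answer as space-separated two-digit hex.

D6 93 5D 55

3599981909 in hexadecimal, padded to 32 bits, is 0xD6935D55.
Split into bytes (most-significant first): D6 93 5D 55.
Big-endian: lowest address holds the most-significant byte.
So the memory order matches the most-significant-first order: D6 93 5D 55.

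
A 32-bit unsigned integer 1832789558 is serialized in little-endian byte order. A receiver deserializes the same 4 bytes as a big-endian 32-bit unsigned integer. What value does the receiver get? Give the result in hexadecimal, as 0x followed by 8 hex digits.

0x36263E6D

1832789558 in 32-bit hexadecimal is 0x6D3E2636.
Stored little-endian, the bytes at ascending addresses are 36 26 3E 6D.
Read back as big-endian, the last byte is least significant, giving 0x36263E6D.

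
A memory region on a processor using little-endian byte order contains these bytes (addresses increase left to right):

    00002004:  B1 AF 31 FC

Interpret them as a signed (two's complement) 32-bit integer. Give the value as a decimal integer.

Little-endian stores the least-significant byte at the lowest address.
Reassemble most-significant byte first: FC 31 AF B1 → 0xFC31AFB1.
Top bit is set, so as a signed 32-bit value this is 0xFC31AFB1 − 2^32 = -63852623.

-63852623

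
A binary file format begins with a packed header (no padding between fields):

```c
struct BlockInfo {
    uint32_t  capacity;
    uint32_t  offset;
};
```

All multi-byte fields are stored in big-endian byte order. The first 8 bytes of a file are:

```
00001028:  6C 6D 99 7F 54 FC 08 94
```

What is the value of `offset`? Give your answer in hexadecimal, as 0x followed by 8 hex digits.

0x54FC0894

`offset` follows `capacity` (4 bytes), so it starts at byte offset 4 and occupies 4 bytes.
Bytes at offsets 4..7: 54 FC 08 94.
Big-endian: lowest address holds the most-significant byte.
The bytes are already most-significant first: 0x54FC0894.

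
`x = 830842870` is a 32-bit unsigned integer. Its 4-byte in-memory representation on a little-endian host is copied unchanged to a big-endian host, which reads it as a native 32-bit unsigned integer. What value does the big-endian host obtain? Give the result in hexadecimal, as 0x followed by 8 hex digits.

830842870 in 32-bit hexadecimal is 0x3185A7F6.
Stored little-endian, the bytes at ascending addresses are F6 A7 85 31.
Read back as big-endian, the last byte is least significant, giving 0xF6A78531.

0xF6A78531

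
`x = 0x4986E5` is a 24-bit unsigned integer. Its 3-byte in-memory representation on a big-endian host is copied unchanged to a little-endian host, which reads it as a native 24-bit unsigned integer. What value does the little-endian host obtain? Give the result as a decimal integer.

Stored big-endian, the bytes at ascending addresses are 49 86 E5.
Read back as little-endian, the first byte is least significant, giving 0xE58649.
0xE58649 = 15042121.

15042121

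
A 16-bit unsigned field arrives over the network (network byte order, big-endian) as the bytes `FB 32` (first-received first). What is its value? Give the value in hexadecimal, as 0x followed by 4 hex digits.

0xFB32

In big-endian order the high byte comes first in memory.
The bytes are already most-significant first: 0xFB32.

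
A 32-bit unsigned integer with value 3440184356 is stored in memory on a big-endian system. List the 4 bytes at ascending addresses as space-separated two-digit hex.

3440184356 in hexadecimal, padded to 32 bits, is 0xCD0D0C24.
Split into bytes (most-significant first): CD 0D 0C 24.
In big-endian order the high byte comes first in memory.
So the memory order matches the most-significant-first order: CD 0D 0C 24.

CD 0D 0C 24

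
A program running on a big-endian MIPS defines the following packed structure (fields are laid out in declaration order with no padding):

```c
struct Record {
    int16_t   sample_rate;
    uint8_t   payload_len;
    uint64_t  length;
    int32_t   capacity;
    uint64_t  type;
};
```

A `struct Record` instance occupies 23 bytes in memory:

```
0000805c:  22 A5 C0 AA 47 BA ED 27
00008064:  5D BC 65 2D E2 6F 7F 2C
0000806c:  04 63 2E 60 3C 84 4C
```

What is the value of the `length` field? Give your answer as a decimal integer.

`length` follows `sample_rate` (2 B), `payload_len` (1 B), so it starts at offset 2 + 1 = 3 and occupies 8 bytes.
Bytes at offsets 3..10: AA 47 BA ED 27 5D BC 65.
Big-endian: lowest address holds the most-significant byte.
The bytes are already most-significant first: 0xAA47BAED275DBC65.
0xAA47BAED275DBC65 = 12269981237524675685.

12269981237524675685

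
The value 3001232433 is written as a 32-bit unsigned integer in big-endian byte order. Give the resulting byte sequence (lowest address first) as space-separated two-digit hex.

3001232433 in hexadecimal, padded to 32 bits, is 0xB2E32C31.
Split into bytes (most-significant first): B2 E3 2C 31.
In big-endian order the high byte comes first in memory.
So the memory order matches the most-significant-first order: B2 E3 2C 31.

B2 E3 2C 31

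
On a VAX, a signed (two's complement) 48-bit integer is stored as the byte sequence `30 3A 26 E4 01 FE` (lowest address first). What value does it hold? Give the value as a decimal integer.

-2190900577744

Little-endian: lowest address holds the least-significant byte.
Reassemble most-significant byte first: FE 01 E4 26 3A 30 → 0xFE01E4263A30.
Top bit is set, so as a signed 48-bit value this is 0xFE01E4263A30 − 2^48 = -2190900577744.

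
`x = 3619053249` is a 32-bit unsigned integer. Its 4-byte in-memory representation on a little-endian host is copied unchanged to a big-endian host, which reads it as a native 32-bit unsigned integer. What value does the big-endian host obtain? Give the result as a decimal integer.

3619053249 in 32-bit hexadecimal is 0xD7B65EC1.
Stored little-endian, the bytes at ascending addresses are C1 5E B6 D7.
Read back as big-endian, the last byte is least significant, giving 0xC15EB6D7.
0xC15EB6D7 = 3244209879.

3244209879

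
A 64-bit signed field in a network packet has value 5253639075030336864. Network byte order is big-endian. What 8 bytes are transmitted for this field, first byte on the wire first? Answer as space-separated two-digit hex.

48 E8 AC E7 5D 4B 85 60

5253639075030336864 in hexadecimal, padded to 64 bits, is 0x48E8ACE75D4B8560.
Split into bytes (most-significant first): 48 E8 AC E7 5D 4B 85 60.
Big-endian: lowest address holds the most-significant byte.
So the memory order matches the most-significant-first order: 48 E8 AC E7 5D 4B 85 60.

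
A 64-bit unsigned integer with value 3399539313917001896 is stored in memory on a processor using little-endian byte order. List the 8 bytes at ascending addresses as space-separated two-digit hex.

A8 80 FF 95 FE 96 2D 2F

3399539313917001896 in hexadecimal, padded to 64 bits, is 0x2F2D96FE95FF80A8.
Split into bytes (most-significant first): 2F 2D 96 FE 95 FF 80 A8.
In little-endian order the low byte comes first in memory.
So at ascending addresses the bytes are A8 80 FF 95 FE 96 2D 2F.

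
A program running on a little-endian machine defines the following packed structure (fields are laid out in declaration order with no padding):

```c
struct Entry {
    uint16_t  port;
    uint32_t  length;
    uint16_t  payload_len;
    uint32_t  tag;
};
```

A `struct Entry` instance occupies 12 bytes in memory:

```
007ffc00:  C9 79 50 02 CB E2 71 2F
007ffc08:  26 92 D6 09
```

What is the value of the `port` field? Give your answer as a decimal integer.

`port` is the first field, at byte offset 0, occupying 2 bytes.
Bytes at offsets 0..1: C9 79.
In little-endian order the low byte comes first in memory.
Reassemble most-significant byte first: 79 C9 → 0x79C9.
0x79C9 = 31177.

31177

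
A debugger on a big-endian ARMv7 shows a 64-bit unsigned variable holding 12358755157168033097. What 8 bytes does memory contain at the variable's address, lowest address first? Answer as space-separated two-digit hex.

AB 83 1E 56 01 07 0D 49

12358755157168033097 in hexadecimal, padded to 64 bits, is 0xAB831E5601070D49.
Split into bytes (most-significant first): AB 83 1E 56 01 07 0D 49.
Big-endian: lowest address holds the most-significant byte.
So the memory order matches the most-significant-first order: AB 83 1E 56 01 07 0D 49.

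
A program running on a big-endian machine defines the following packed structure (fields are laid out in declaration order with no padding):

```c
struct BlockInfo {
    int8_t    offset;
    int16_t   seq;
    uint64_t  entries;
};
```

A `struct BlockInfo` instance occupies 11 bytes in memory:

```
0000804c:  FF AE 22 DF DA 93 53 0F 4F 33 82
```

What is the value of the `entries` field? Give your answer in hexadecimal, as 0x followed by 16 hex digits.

0xDFDA93530F4F3382

`entries` follows `offset` (1 B), `seq` (2 B), so it starts at offset 1 + 2 = 3 and occupies 8 bytes.
Bytes at offsets 3..10: DF DA 93 53 0F 4F 33 82.
Big-endian: lowest address holds the most-significant byte.
The bytes are already most-significant first: 0xDFDA93530F4F3382.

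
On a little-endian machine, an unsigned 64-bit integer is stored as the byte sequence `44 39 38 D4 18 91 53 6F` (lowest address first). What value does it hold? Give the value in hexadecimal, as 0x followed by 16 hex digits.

Little-endian stores the least-significant byte at the lowest address.
Reassemble most-significant byte first: 6F 53 91 18 D4 38 39 44 → 0x6F539118D4383944.

0x6F539118D4383944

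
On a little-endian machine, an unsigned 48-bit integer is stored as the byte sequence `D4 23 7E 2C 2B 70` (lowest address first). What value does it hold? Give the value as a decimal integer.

123330732368852

Little-endian stores the least-significant byte at the lowest address.
Reassemble most-significant byte first: 70 2B 2C 7E 23 D4 → 0x702B2C7E23D4.
0x702B2C7E23D4 = 123330732368852.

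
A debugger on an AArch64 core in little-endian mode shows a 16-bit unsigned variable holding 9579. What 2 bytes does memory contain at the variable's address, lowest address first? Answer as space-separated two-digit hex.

6B 25

9579 in hexadecimal, padded to 16 bits, is 0x256B.
Split into bytes (most-significant first): 25 6B.
In little-endian order the low byte comes first in memory.
So at ascending addresses the bytes are 6B 25.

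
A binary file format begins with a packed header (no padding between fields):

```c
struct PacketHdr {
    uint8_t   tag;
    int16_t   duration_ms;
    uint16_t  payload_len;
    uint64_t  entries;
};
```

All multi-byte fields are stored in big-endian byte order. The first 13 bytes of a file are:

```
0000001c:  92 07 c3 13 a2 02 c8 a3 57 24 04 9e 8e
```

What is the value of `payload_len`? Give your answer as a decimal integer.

5026

`payload_len` follows `tag` (1 B), `duration_ms` (2 B), so it starts at offset 1 + 2 = 3 and occupies 2 bytes.
Bytes at offsets 3..4: 13 A2.
Big-endian: lowest address holds the most-significant byte.
The bytes are already most-significant first: 0x13A2.
0x13A2 = 5026.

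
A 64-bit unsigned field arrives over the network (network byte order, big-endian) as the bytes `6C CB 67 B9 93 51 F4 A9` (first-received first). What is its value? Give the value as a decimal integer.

7839473623106712745

In big-endian order the high byte comes first in memory.
The bytes are already most-significant first: 0x6CCB67B99351F4A9.
0x6CCB67B99351F4A9 = 7839473623106712745.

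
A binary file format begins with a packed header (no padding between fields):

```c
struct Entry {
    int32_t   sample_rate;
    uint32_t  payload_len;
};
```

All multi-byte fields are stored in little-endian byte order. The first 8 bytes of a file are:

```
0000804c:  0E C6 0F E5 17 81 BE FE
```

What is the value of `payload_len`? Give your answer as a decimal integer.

`payload_len` follows `sample_rate` (4 bytes), so it starts at byte offset 4 and occupies 4 bytes.
Bytes at offsets 4..7: 17 81 BE FE.
In little-endian order the low byte comes first in memory.
Reassemble most-significant byte first: FE BE 81 17 → 0xFEBE8117.
0xFEBE8117 = 4273897751.

4273897751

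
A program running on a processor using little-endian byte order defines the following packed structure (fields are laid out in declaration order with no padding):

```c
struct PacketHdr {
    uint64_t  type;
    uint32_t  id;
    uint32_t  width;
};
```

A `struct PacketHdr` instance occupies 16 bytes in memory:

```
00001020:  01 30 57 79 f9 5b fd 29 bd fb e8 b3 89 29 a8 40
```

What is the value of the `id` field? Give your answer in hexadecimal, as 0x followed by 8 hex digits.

0xB3E8FBBD

`id` follows `type` (8 bytes), so it starts at byte offset 8 and occupies 4 bytes.
Bytes at offsets 8..11: BD FB E8 B3.
In little-endian order the low byte comes first in memory.
Reassemble most-significant byte first: B3 E8 FB BD → 0xB3E8FBBD.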